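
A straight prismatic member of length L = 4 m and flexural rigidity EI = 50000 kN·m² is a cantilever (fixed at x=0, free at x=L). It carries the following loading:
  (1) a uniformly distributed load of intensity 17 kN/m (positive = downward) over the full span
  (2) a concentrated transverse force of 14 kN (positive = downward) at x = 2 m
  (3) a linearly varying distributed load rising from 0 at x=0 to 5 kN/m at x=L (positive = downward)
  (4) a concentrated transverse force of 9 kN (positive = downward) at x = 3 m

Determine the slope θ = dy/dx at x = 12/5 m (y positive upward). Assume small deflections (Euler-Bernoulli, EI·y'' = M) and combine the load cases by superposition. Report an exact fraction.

θ(12/5) = -2137/390625 rad

Load 1 — uniform load w=17 kN/m over full span:
  θ_1 = -wx(x²-3Lx+3L²)/(6EI) = -17·(12/5)·((12/5)²-3·4·(12/5)+3·4²)/(6·50000) = -1326/390625 rad
Load 2 — point force P=14 kN at a=2 m (b=L-a=2):
  θ_2 = -Pa²/(2EI)  [x>a] = -14·2²/(2·50000) = -7/12500 rad
Load 3 — triangular load w₀=5 kN/m (0→w₀ over full span):
  θ_3 = (w₀Lx²/4-w₀L²x/3-w₀x⁴/(24L))/EI = (5·4·(12/5)²/4-5·4²·(12/5)/3-5·(12/5)⁴/(24·4))/50000 = -577/781250 rad
Load 4 — point force P=9 kN at a=3 m (b=L-a=1):
  θ_4 = -Px(2a-x)/(2EI)  [x≤a] = -9·(12/5)·(2·3-(12/5))/(2·50000) = -243/312500 rad
Superposition: θ = Σ θ_i = -2137/390625 rad ≈ -0.005471 rad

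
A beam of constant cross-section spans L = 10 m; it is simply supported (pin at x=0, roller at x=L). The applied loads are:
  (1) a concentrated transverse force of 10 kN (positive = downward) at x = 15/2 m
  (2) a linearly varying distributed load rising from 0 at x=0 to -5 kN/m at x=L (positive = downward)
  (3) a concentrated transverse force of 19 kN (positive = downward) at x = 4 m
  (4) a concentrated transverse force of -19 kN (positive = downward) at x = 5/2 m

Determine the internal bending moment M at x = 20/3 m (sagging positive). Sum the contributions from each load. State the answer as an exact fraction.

Load 1 — point force P=10 kN at a=15/2 m (b=L-a=5/2):
  M_1 = Pbx/L  [x≤a] = 10·(5/2)·(20/3)/10 = 50/3 kN·m
Load 2 — triangular load w₀=-5 kN/m (0→w₀ over full span):
  M_2 = w₀Lx/6 - w₀x³/(6L) = (-5)·10·(20/3)/6 - (-5)·(20/3)³/(6·10) = -2500/81 kN·m
Load 3 — point force P=19 kN at a=4 m (b=L-a=6):
  M_3 = Pa(L-x)/L  [x>a] = 19·4·(10-(20/3))/10 = 76/3 kN·m
Load 4 — point force P=-19 kN at a=5/2 m (b=L-a=15/2):
  M_4 = Pa(L-x)/L  [x>a] = (-19)·(5/2)·(10-(20/3))/10 = -95/6 kN·m
Superposition: M = Σ M_i = -761/162 kN·m ≈ -4.697531 kN·m

M(20/3) = -761/162 kN·m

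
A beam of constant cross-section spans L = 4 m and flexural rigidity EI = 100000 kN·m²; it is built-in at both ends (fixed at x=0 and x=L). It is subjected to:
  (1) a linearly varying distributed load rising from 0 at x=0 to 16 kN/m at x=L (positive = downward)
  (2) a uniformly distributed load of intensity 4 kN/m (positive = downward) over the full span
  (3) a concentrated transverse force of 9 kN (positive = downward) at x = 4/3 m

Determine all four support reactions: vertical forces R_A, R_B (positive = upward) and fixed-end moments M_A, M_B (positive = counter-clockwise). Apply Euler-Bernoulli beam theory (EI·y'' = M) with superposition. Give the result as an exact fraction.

Load 1 — triangular load w₀=16 kN/m (0→w₀ over full span):
  R_A = 3w₀L/20 = 3·16·4/20 = 48/5 kN
  M_A = w₀L²/30 = 16·4²/30 = 128/15 kN·m
  R_B = 7w₀L/20 = 7·16·4/20 = 112/5 kN
  M_B = -w₀L²/20 = -16·4²/20 = -64/5 kN·m
Load 2 — uniform load w=4 kN/m over full span:
  R_A = wL/2 = 4·4/2 = 8 kN
  M_A = wL²/12 = 4·4²/12 = 16/3 kN·m
  R_B = wL/2 = 4·4/2 = 8 kN
  M_B = -wL²/12 = -4·4²/12 = -16/3 kN·m
Load 3 — point force P=9 kN at a=4/3 m (b=L-a=8/3):
  R_A = Pb²(3a+b)/L³ = 9·(8/3)²·(3·(4/3)+(8/3))/4³ = 20/3 kN
  M_A = Pab²/L² = 9·(4/3)·(8/3)²/4² = 16/3 kN·m
  R_B = Pa²(a+3b)/L³ = 9·(4/3)²·((4/3)+3·(8/3))/4³ = 7/3 kN
  M_B = -Pa²b/L² = -9·(4/3)²·(8/3)/4² = -8/3 kN·m
Superposition: R_A = 364/15 kN, M_A = 96/5 kN·m, R_B = 491/15 kN, M_B = -104/5 kN·m

R_A = 364/15 kN, M_A = 96/5 kN·m, R_B = 491/15 kN, M_B = -104/5 kN·m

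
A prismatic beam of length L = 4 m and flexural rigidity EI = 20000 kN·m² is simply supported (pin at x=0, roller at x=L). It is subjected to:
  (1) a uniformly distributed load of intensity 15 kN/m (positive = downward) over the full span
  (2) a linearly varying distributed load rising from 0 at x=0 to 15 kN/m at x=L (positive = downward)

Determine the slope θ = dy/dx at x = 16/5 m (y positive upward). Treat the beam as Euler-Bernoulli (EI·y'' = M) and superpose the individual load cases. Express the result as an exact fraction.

θ(16/5) = 1121/468750 rad

Load 1 — uniform load w=15 kN/m over full span:
  θ_1 = -w(L³-6Lx²+4x³)/(24EI) = -15·(4³-6·4·(16/5)²+4·(16/5)³)/(24·20000) = 99/62500 rad
Load 2 — triangular load w₀=15 kN/m (0→w₀ over full span):
  θ_2 = -w₀(7L⁴-30L²x²+15x⁴)/(360LEI) = -15·(7·4⁴-30·4²·(16/5)²+15·(16/5)⁴)/(360·4·20000) = 757/937500 rad
Superposition: θ = Σ θ_i = 1121/468750 rad ≈ 0.002391 rad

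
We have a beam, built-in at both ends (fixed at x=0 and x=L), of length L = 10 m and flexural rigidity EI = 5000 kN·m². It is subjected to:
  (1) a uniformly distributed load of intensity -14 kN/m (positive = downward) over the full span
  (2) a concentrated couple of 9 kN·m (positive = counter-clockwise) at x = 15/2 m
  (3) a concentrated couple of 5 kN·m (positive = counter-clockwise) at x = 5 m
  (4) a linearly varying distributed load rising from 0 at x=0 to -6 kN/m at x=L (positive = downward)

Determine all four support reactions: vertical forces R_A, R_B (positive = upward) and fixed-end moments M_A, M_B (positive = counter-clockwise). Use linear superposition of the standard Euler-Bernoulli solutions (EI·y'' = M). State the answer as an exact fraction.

Load 1 — uniform load w=-14 kN/m over full span:
  R_A = wL/2 = (-14)·10/2 = -70 kN
  M_A = wL²/12 = (-14)·10²/12 = -350/3 kN·m
  R_B = wL/2 = (-14)·10/2 = -70 kN
  M_B = -wL²/12 = -(-14)·10²/12 = 350/3 kN·m
Load 2 — applied couple M₀=9 kN·m at a=15/2 m (b=L-a=5/2):
  R_A = 6M₀ab/L³ = 6·9·(15/2)·(5/2)/10³ = 81/80 kN
  M_A = M₀b(2a-b)/L² = 9·(5/2)·(2·(15/2)-(5/2))/10² = 45/16 kN·m
  R_B = -6M₀ab/L³ = -6·9·(15/2)·(5/2)/10³ = -81/80 kN
  M_B = M₀a(2b-a)/L² = 9·(15/2)·(2·(5/2)-(15/2))/10² = -27/16 kN·m
Load 3 — applied couple M₀=5 kN·m at a=5 m (b=L-a=5):
  R_A = 6M₀ab/L³ = 6·5·5·5/10³ = 3/4 kN
  M_A = M₀b(2a-b)/L² = 5·5·(2·5-5)/10² = 5/4 kN·m
  R_B = -6M₀ab/L³ = -6·5·5·5/10³ = -3/4 kN
  M_B = M₀a(2b-a)/L² = 5·5·(2·5-5)/10² = 5/4 kN·m
Load 4 — triangular load w₀=-6 kN/m (0→w₀ over full span):
  R_A = 3w₀L/20 = 3·(-6)·10/20 = -9 kN
  M_A = w₀L²/30 = (-6)·10²/30 = -20 kN·m
  R_B = 7w₀L/20 = 7·(-6)·10/20 = -21 kN
  M_B = -w₀L²/20 = -(-6)·10²/20 = 30 kN·m
Superposition: R_A = -6179/80 kN, M_A = -6365/48 kN·m, R_B = -7421/80 kN, M_B = 7019/48 kN·m

R_A = -6179/80 kN, M_A = -6365/48 kN·m, R_B = -7421/80 kN, M_B = 7019/48 kN·m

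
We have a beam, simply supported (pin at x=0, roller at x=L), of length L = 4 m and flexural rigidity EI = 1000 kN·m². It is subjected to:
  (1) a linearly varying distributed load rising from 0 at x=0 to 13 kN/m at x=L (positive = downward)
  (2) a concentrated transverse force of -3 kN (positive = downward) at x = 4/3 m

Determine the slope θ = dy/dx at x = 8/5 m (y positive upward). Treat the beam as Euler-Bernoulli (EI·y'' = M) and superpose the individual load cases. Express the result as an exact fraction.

θ(8/5) = -11522/2109375 rad

Load 1 — triangular load w₀=13 kN/m (0→w₀ over full span):
  θ_1 = -w₀(7L⁴-30L²x²+15x⁴)/(360LEI) = -13·(7·4⁴-30·4²·(8/5)²+15·(8/5)⁴)/(360·4·1000) = -4199/703125 rad
Load 2 — point force P=-3 kN at a=4/3 m (b=L-a=8/3):
  θ_2 = -Pa(2L²-6Lx+3x²+a²)/(6LEI)  [x>a] = -(-3)·(4/3)·(2·4²-6·4·(8/5)+3·(8/5)²+(4/3)²)/(6·4·1000) = 43/84375 rad
Superposition: θ = Σ θ_i = -11522/2109375 rad ≈ -0.005462 rad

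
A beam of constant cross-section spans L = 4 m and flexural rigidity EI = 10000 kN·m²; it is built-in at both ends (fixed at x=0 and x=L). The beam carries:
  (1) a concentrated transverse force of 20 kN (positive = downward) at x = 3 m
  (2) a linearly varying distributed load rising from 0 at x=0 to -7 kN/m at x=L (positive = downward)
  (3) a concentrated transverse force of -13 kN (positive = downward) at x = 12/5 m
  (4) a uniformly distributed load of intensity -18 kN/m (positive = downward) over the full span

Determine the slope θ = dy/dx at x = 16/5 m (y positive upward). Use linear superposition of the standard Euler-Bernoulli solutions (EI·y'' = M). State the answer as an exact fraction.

θ(16/5) = -50729/46875000 rad

Load 1 — point force P=20 kN at a=3 m (b=L-a=1):
  θ_1 = Pa²(L-x)(2bL-(3b+a)(L-x))/(2L³EI)  [x>a] = 20·3²·(4-(16/5))·(2·1·4-(3·1+3)·(4-(16/5)))/(2·4³·10000) = 9/25000 rad
Load 2 — triangular load w₀=-7 kN/m (0→w₀ over full span):
  θ_2 = -w₀(2x(L-x)(L-2x)(x+2L)+x²(L-x)²)/(120LEI) = -(-7)·(2·(16/5)·(4-(16/5))·(4-2·(16/5))·((16/5)+2·4)+(16/5)²·(4-(16/5))²)/(120·4·10000) = -224/1171875 rad
Load 3 — point force P=-13 kN at a=12/5 m (b=L-a=8/5):
  θ_3 = Pa²(L-x)(2bL-(3b+a)(L-x))/(2L³EI)  [x>a] = (-13)·(12/5)²·(4-(16/5))·(2·(8/5)·4-(3·(8/5)+(12/5))·(4-(16/5)))/(2·4³·10000) = -1287/3906250 rad
Load 4 — uniform load w=-18 kN/m over full span:
  θ_4 = -wx(L-x)(L-2x)/(12EI) = -(-18)·(16/5)·(4-(16/5))·(4-2·(16/5))/(12·10000) = -72/78125 rad
Superposition: θ = Σ θ_i = -50729/46875000 rad ≈ -0.001082 rad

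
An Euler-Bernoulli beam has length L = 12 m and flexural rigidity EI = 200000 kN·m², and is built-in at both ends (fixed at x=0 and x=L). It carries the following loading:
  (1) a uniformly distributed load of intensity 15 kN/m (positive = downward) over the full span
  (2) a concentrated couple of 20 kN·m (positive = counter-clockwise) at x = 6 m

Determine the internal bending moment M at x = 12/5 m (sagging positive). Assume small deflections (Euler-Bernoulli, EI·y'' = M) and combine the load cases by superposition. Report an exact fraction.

M(12/5) = -31/5 kN·m

Load 1 — uniform load w=15 kN/m over full span:
  M_1 = wLx/2 - wL²/12 - wx²/2 = 15·12·(12/5)/2 - 15·12²/12 - 15·(12/5)²/2 = -36/5 kN·m
Load 2 — applied couple M₀=20 kN·m at a=6 m (b=L-a=6):
  M_2 = R_Ax - M_A  [x≤a] with R_A=5/2, M_A=5 = (5/2)·(12/5) - 5 = 1 kN·m
Superposition: M = Σ M_i = -31/5 kN·m ≈ -6.200000 kN·m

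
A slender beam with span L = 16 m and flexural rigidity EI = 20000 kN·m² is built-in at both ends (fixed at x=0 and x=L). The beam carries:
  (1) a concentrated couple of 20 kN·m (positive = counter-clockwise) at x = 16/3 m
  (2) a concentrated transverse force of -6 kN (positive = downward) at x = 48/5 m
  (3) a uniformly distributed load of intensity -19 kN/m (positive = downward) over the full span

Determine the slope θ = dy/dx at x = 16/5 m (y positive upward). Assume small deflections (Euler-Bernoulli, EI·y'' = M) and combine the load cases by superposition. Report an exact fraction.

Load 1 — applied couple M₀=20 kN·m at a=16/3 m (b=L-a=32/3):
  θ_1 = (R_Ax²/2 - M_Ax)/EI  [x≤a] with R_A=5/3, M_A=0 = ((5/3)·(16/5)²/2 - 0·(16/5))/20000 = 4/9375 rad
Load 2 — point force P=-6 kN at a=48/5 m (b=L-a=32/5):
  θ_2 = -Pb²x(2aL-(3a+b)x)/(2L³EI)  [x≤a] = -(-6)·(32/5)²·(16/5)·(2·(48/5)·16-(3·(48/5)+(32/5))·(16/5))/(2·16³·20000) = 1824/1953125 rad
Load 3 — uniform load w=-19 kN/m over full span:
  θ_3 = -wx(L-x)(L-2x)/(12EI) = -(-19)·(16/5)·(16-(16/5))·(16-2·(16/5))/(12·20000) = 2432/78125 rad
Superposition: θ = Σ θ_i = 190372/5859375 rad ≈ 0.032490 rad

θ(16/5) = 190372/5859375 rad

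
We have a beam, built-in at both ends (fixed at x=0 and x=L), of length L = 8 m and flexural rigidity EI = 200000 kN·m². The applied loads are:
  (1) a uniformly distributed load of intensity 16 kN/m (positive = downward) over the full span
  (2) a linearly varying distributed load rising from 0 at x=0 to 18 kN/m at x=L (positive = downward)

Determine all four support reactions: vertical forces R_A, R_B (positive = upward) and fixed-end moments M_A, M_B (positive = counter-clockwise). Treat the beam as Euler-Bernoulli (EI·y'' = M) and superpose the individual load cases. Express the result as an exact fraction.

Load 1 — uniform load w=16 kN/m over full span:
  R_A = wL/2 = 16·8/2 = 64 kN
  M_A = wL²/12 = 16·8²/12 = 256/3 kN·m
  R_B = wL/2 = 16·8/2 = 64 kN
  M_B = -wL²/12 = -16·8²/12 = -256/3 kN·m
Load 2 — triangular load w₀=18 kN/m (0→w₀ over full span):
  R_A = 3w₀L/20 = 3·18·8/20 = 108/5 kN
  M_A = w₀L²/30 = 18·8²/30 = 192/5 kN·m
  R_B = 7w₀L/20 = 7·18·8/20 = 252/5 kN
  M_B = -w₀L²/20 = -18·8²/20 = -288/5 kN·m
Superposition: R_A = 428/5 kN, M_A = 1856/15 kN·m, R_B = 572/5 kN, M_B = -2144/15 kN·m

R_A = 428/5 kN, M_A = 1856/15 kN·m, R_B = 572/5 kN, M_B = -2144/15 kN·m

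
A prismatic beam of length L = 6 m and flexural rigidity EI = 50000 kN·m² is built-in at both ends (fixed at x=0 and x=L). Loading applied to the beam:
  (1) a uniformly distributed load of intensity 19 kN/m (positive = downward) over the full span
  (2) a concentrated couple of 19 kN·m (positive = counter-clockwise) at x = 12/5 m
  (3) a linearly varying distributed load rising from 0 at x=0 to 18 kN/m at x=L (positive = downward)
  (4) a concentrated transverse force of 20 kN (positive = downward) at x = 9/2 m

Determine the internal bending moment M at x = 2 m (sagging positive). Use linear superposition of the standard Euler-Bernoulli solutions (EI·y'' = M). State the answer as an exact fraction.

M(2) = 6653/200 kN·m

Load 1 — uniform load w=19 kN/m over full span:
  M_1 = wLx/2 - wL²/12 - wx²/2 = 19·6·2/2 - 19·6²/12 - 19·2²/2 = 19 kN·m
Load 2 — applied couple M₀=19 kN·m at a=12/5 m (b=L-a=18/5):
  M_2 = R_Ax - M_A  [x≤a] with R_A=114/25, M_A=57/25 = (114/25)·2 - (57/25) = 171/25 kN·m
Load 3 — triangular load w₀=18 kN/m (0→w₀ over full span):
  M_3 = 3w₀Lx/20 - w₀L²/30 - w₀x³/(6L) = 3·18·6·2/20 - 18·6²/30 - 18·2³/(6·6) = 34/5 kN·m
Load 4 — point force P=20 kN at a=9/2 m (b=L-a=3/2):
  M_4 = Pb²(3a+b)x/L³ - Pab²/L²  [x≤a] = 20·(3/2)²·(3·(9/2)+(3/2))·2/6³ - 20·(9/2)·(3/2)²/6² = 5/8 kN·m
Superposition: M = Σ M_i = 6653/200 kN·m ≈ 33.265000 kN·m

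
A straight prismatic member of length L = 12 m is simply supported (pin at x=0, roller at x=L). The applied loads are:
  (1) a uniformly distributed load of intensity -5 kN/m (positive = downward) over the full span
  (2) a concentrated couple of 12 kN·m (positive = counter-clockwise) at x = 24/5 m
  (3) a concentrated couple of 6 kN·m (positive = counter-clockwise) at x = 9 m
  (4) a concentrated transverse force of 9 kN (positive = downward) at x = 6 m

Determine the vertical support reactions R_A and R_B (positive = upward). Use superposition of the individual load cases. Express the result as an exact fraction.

R_A = -24 kN, R_B = -27 kN

Load 1 — uniform load w=-5 kN/m over full span:
  R_A = wL/2 = (-5)·12/2 = -30 kN
  R_B = wL/2 = (-5)·12/2 = -30 kN
Load 2 — applied couple M₀=12 kN·m at a=24/5 m (b=L-a=36/5):
  R_A = M₀/L = 12/12 = 1 kN
  R_B = -M₀/L = -12/12 = -1 kN
Load 3 — applied couple M₀=6 kN·m at a=9 m (b=L-a=3):
  R_A = M₀/L = 6/12 = 1/2 kN
  R_B = -M₀/L = -6/12 = -1/2 kN
Load 4 — point force P=9 kN at a=6 m (b=L-a=6):
  R_A = Pb/L = 9·6/12 = 9/2 kN
  R_B = Pa/L = 9·6/12 = 9/2 kN
Superposition: R_A = -24 kN, R_B = -27 kN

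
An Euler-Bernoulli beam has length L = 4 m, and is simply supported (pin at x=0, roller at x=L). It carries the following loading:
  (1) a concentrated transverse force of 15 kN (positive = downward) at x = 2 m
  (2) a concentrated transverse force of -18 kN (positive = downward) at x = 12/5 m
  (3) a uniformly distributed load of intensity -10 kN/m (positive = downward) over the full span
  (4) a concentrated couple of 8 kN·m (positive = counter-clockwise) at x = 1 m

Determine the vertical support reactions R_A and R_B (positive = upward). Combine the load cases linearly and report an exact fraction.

Load 1 — point force P=15 kN at a=2 m (b=L-a=2):
  R_A = Pb/L = 15·2/4 = 15/2 kN
  R_B = Pa/L = 15·2/4 = 15/2 kN
Load 2 — point force P=-18 kN at a=12/5 m (b=L-a=8/5):
  R_A = Pb/L = (-18)·(8/5)/4 = -36/5 kN
  R_B = Pa/L = (-18)·(12/5)/4 = -54/5 kN
Load 3 — uniform load w=-10 kN/m over full span:
  R_A = wL/2 = (-10)·4/2 = -20 kN
  R_B = wL/2 = (-10)·4/2 = -20 kN
Load 4 — applied couple M₀=8 kN·m at a=1 m (b=L-a=3):
  R_A = M₀/L = 8/4 = 2 kN
  R_B = -M₀/L = -8/4 = -2 kN
Superposition: R_A = -177/10 kN, R_B = -253/10 kN

R_A = -177/10 kN, R_B = -253/10 kN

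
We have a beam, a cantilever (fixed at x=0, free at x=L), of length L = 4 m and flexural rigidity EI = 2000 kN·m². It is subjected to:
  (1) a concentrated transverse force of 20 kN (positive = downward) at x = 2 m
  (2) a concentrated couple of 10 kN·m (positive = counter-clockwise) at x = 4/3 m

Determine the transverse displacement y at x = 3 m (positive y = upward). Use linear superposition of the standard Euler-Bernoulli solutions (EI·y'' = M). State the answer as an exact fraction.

Load 1 — point force P=20 kN at a=2 m (b=L-a=2):
  y_1 = -Pa²(3x-a)/(6EI)  [x>a] = -20·2²·(3·3-2)/(6·2000) = -7/150 m
Load 2 — applied couple M₀=10 kN·m at a=4/3 m (b=L-a=8/3):
  y_2 = M₀a(2x-a)/(2EI)  [x>a] = 10·(4/3)·(2·3-(4/3))/(2·2000) = 7/450 m
Superposition: y = Σ y_i = -7/225 m ≈ -0.031111 m

y(3) = -7/225 m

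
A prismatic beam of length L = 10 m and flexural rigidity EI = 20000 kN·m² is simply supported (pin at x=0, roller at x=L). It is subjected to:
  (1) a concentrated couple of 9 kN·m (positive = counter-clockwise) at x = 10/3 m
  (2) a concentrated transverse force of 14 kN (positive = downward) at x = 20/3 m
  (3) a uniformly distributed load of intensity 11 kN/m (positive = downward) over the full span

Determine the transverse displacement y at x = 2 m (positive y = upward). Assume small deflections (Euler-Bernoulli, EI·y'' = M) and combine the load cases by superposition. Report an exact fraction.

y(2) = -49183/1012500 m

Load 1 — applied couple M₀=9 kN·m at a=10/3 m (b=L-a=20/3):
  y_1 = (M₀x³/(6L)+C₁x)/EI  [x≤a] with C₁=M₀(3b²-L²)/(6L)=5 = (9·2³/(6·10)+5·2)/20000 = 7/12500 m
Load 2 — point force P=14 kN at a=20/3 m (b=L-a=10/3):
  y_2 = -Pbx(L²-b²-x²)/(6LEI)  [x≤a] = -14·(10/3)·2·(10²-(10/3)²-2²)/(6·10·20000) = -1337/202500 m
Load 3 — uniform load w=11 kN/m over full span:
  y_3 = -wx(L³-2Lx²+x³)/(24EI) = -11·2·(10³-2·10·2²+2³)/(24·20000) = -319/7500 m
Superposition: y = Σ y_i = -49183/1012500 m ≈ -0.048576 m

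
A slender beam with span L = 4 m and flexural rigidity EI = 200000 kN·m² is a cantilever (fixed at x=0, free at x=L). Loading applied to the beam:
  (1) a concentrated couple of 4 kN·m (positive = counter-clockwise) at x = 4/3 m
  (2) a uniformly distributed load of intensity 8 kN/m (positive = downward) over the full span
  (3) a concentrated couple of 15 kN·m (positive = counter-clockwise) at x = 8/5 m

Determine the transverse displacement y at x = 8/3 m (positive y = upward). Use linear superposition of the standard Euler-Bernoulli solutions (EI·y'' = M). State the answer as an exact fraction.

Load 1 — applied couple M₀=4 kN·m at a=4/3 m (b=L-a=8/3):
  y_1 = M₀a(2x-a)/(2EI)  [x>a] = 4·(4/3)·(2·(8/3)-(4/3))/(2·200000) = 1/18750 m
Load 2 — uniform load w=8 kN/m over full span:
  y_2 = -wx²(x²-4Lx+6L²)/(24EI) = -8·(8/3)²·((8/3)²-4·4·(8/3)+6·4²)/(24·200000) = -544/759375 m
Load 3 — applied couple M₀=15 kN·m at a=8/5 m (b=L-a=12/5):
  y_3 = M₀a(2x-a)/(2EI)  [x>a] = 15·(8/5)·(2·(8/3)-(8/5))/(2·200000) = 7/31250 m
Superposition: y = Σ y_i = -1667/3796875 m ≈ -0.000439 m

y(8/3) = -1667/3796875 m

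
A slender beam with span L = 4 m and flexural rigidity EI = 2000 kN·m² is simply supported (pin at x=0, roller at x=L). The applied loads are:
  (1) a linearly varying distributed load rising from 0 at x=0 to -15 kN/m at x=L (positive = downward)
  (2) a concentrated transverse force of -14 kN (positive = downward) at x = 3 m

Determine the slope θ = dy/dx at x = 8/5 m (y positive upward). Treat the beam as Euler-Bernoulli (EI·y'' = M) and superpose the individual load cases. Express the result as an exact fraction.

θ(8/5) = 16741/3000000 rad

Load 1 — triangular load w₀=-15 kN/m (0→w₀ over full span):
  θ_1 = -w₀(7L⁴-30L²x²+15x⁴)/(360LEI) = -(-15)·(7·4⁴-30·4²·(8/5)²+15·(8/5)⁴)/(360·4·2000) = 323/93750 rad
Load 2 — point force P=-14 kN at a=3 m (b=L-a=1):
  θ_2 = -Pb(L²-b²-3x²)/(6LEI)  [x≤a] = -(-14)·1·(4²-1²-3·(8/5)²)/(6·4·2000) = 427/200000 rad
Superposition: θ = Σ θ_i = 16741/3000000 rad ≈ 0.005580 rad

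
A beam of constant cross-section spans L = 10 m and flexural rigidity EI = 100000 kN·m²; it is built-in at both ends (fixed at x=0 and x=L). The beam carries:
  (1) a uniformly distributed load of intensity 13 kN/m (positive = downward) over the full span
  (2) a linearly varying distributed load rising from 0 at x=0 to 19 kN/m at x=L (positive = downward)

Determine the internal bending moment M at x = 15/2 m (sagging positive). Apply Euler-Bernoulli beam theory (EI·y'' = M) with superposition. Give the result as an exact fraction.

Load 1 — uniform load w=13 kN/m over full span:
  M_1 = wLx/2 - wL²/12 - wx²/2 = 13·10·(15/2)/2 - 13·10²/12 - 13·(15/2)²/2 = 325/24 kN·m
Load 2 — triangular load w₀=19 kN/m (0→w₀ over full span):
  M_2 = 3w₀Lx/20 - w₀L²/30 - w₀x³/(6L) = 3·19·10·(15/2)/20 - 19·10²/30 - 19·(15/2)³/(6·10) = 1615/96 kN·m
Superposition: M = Σ M_i = 2915/96 kN·m ≈ 30.364583 kN·m

M(15/2) = 2915/96 kN·m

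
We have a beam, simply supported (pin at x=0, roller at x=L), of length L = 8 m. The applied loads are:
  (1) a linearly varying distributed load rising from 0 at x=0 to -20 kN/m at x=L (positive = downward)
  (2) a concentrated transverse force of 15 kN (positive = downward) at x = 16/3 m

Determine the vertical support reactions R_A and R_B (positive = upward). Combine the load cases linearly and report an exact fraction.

R_A = -65/3 kN, R_B = -130/3 kN

Load 1 — triangular load w₀=-20 kN/m (0→w₀ over full span):
  R_A = w₀L/6 = (-20)·8/6 = -80/3 kN
  R_B = w₀L/3 = (-20)·8/3 = -160/3 kN
Load 2 — point force P=15 kN at a=16/3 m (b=L-a=8/3):
  R_A = Pb/L = 15·(8/3)/8 = 5 kN
  R_B = Pa/L = 15·(16/3)/8 = 10 kN
Superposition: R_A = -65/3 kN, R_B = -130/3 kN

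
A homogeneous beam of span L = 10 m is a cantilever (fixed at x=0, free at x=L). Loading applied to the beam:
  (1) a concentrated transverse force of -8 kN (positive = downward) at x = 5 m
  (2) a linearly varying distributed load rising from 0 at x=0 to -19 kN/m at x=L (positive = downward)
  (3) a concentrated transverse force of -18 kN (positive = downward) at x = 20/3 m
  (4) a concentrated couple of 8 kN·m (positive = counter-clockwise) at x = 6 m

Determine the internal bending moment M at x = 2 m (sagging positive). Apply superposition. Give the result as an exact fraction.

M(2) = 8428/15 kN·m

Load 1 — point force P=-8 kN at a=5 m (b=L-a=5):
  M_1 = -P(a-x)  [x≤a] = -(-8)·(5-2) = 24 kN·m
Load 2 — triangular load w₀=-19 kN/m (0→w₀ over full span):
  M_2 = w₀Lx/2 - w₀L²/3 - w₀x³/(6L) = (-19)·10·2/2 - (-19)·10²/3 - (-19)·2³/(6·10) = 6688/15 kN·m
Load 3 — point force P=-18 kN at a=20/3 m (b=L-a=10/3):
  M_3 = -P(a-x)  [x≤a] = -(-18)·((20/3)-2) = 84 kN·m
Load 4 — applied couple M₀=8 kN·m at a=6 m (b=L-a=4):
  M_4 = M₀  [x≤a] = 8 = 8 kN·m
Superposition: M = Σ M_i = 8428/15 kN·m ≈ 561.866667 kN·m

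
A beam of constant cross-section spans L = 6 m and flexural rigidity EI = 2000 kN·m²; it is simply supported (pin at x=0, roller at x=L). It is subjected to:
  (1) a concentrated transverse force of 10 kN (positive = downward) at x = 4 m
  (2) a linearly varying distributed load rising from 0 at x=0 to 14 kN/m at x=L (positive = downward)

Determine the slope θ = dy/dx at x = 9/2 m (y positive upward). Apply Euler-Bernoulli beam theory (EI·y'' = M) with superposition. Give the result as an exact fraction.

Load 1 — point force P=10 kN at a=4 m (b=L-a=2):
  θ_1 = -Pa(2L²-6Lx+3x²+a²)/(6LEI)  [x>a] = -10·4·(2·6²-6·6·(9/2)+3·(9/2)²+4²)/(6·6·2000) = 53/7200 rad
Load 2 — triangular load w₀=14 kN/m (0→w₀ over full span):
  θ_2 = -w₀(7L⁴-30L²x²+15x⁴)/(360LEI) = -14·(7·6⁴-30·6²·(9/2)²+15·(9/2)⁴)/(360·6·2000) = 27573/1280000 rad
Superposition: θ = Σ θ_i = 332957/11520000 rad ≈ 0.028903 rad

θ(9/2) = 332957/11520000 rad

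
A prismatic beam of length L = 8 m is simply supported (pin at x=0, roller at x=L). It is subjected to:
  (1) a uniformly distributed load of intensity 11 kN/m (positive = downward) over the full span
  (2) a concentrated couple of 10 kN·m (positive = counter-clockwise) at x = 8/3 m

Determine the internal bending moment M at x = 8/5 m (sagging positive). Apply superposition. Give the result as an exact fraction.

Load 1 — uniform load w=11 kN/m over full span:
  M_1 = wx(L-x)/2 = 11·(8/5)·(8-(8/5))/2 = 1408/25 kN·m
Load 2 — applied couple M₀=10 kN·m at a=8/3 m (b=L-a=16/3):
  M_2 = M₀x/L  [x≤a] = 10·(8/5)/8 = 2 kN·m
Superposition: M = Σ M_i = 1458/25 kN·m ≈ 58.320000 kN·m

M(8/5) = 1458/25 kN·m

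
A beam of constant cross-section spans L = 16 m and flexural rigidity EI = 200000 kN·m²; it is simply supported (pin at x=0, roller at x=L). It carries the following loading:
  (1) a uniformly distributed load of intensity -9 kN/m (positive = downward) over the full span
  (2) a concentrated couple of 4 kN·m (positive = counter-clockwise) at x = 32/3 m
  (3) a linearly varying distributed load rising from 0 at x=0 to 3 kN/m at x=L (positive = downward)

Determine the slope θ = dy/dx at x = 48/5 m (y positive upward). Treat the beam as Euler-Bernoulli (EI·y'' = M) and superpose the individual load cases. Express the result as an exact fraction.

θ(48/5) = -68009/35156250 rad

Load 1 — uniform load w=-9 kN/m over full span:
  θ_1 = -w(L³-6Lx²+4x³)/(24EI) = -(-9)·(16³-6·16·(48/5)²+4·(48/5)³)/(24·200000) = -888/390625 rad
Load 2 — applied couple M₀=4 kN·m at a=32/3 m (b=L-a=16/3):
  θ_2 = (M₀x²/(2L)+C₁)/EI  [x≤a] with C₁=M₀(3b²-L²)/(6L)=-64/9 = (4·(48/5)²/(2·16)+(-64/9))/200000 = 31/1406250 rad
Load 3 — triangular load w₀=3 kN/m (0→w₀ over full span):
  θ_3 = -w₀(7L⁴-30L²x²+15x⁴)/(360LEI) = -3·(7·16⁴-30·16²·(48/5)²+15·(48/5)⁴)/(360·16·200000) = 1856/5859375 rad
Superposition: θ = Σ θ_i = -68009/35156250 rad ≈ -0.001934 rad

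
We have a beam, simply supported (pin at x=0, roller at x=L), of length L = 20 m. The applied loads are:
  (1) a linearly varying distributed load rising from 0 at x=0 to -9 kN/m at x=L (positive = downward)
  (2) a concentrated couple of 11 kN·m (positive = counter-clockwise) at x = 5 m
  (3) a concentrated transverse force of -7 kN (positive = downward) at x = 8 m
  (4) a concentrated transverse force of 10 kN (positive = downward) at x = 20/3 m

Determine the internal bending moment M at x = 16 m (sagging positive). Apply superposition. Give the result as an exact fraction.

Load 1 — triangular load w₀=-9 kN/m (0→w₀ over full span):
  M_1 = w₀Lx/6 - w₀x³/(6L) = (-9)·20·16/6 - (-9)·16³/(6·20) = -864/5 kN·m
Load 2 — applied couple M₀=11 kN·m at a=5 m (b=L-a=15):
  M_2 = M₀x/L - M₀  [x>a] = 11·16/20 - 11 = -11/5 kN·m
Load 3 — point force P=-7 kN at a=8 m (b=L-a=12):
  M_3 = Pa(L-x)/L  [x>a] = (-7)·8·(20-16)/20 = -56/5 kN·m
Load 4 — point force P=10 kN at a=20/3 m (b=L-a=40/3):
  M_4 = Pa(L-x)/L  [x>a] = 10·(20/3)·(20-16)/20 = 40/3 kN·m
Superposition: M = Σ M_i = -2593/15 kN·m ≈ -172.866667 kN·m

M(16) = -2593/15 kN·m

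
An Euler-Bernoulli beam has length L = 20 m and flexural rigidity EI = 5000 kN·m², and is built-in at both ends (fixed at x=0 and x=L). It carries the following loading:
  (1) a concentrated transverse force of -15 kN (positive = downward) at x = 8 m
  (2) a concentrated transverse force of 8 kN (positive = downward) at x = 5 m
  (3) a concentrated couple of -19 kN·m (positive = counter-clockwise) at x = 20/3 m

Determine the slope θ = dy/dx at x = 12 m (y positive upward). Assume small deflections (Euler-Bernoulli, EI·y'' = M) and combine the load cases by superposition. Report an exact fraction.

Load 1 — point force P=-15 kN at a=8 m (b=L-a=12):
  θ_1 = Pa²(L-x)(2bL-(3b+a)(L-x))/(2L³EI)  [x>a] = (-15)·8²·(20-12)·(2·12·20-(3·12+8)·(20-12))/(2·20³·5000) = -192/15625 rad
Load 2 — point force P=8 kN at a=5 m (b=L-a=15):
  θ_2 = Pa²(L-x)(2bL-(3b+a)(L-x))/(2L³EI)  [x>a] = 8·5²·(20-12)·(2·15·20-(3·15+5)·(20-12))/(2·20³·5000) = 1/250 rad
Load 3 — applied couple M₀=-19 kN·m at a=20/3 m (b=L-a=40/3):
  θ_3 = (R_Ax²/2 - M_Ax - M₀(x-a))/EI  [x>a] with R_A=-19/15, M_A=0 = ((-19/15)·12²/2 - 0·12 - (-19)·(12-(20/3)))/5000 = 19/9375 rad
Superposition: θ = Σ θ_i = -587/93750 rad ≈ -0.006261 rad

θ(12) = -587/93750 rad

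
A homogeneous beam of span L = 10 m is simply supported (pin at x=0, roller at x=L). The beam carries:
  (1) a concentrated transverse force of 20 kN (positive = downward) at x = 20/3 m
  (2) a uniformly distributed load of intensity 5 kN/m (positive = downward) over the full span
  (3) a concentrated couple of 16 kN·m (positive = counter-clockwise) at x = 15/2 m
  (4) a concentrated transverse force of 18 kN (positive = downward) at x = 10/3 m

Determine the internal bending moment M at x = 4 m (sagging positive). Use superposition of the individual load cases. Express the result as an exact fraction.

Load 1 — point force P=20 kN at a=20/3 m (b=L-a=10/3):
  M_1 = Pbx/L  [x≤a] = 20·(10/3)·4/10 = 80/3 kN·m
Load 2 — uniform load w=5 kN/m over full span:
  M_2 = wx(L-x)/2 = 5·4·(10-4)/2 = 60 kN·m
Load 3 — applied couple M₀=16 kN·m at a=15/2 m (b=L-a=5/2):
  M_3 = M₀x/L  [x≤a] = 16·4/10 = 32/5 kN·m
Load 4 — point force P=18 kN at a=10/3 m (b=L-a=20/3):
  M_4 = Pa(L-x)/L  [x>a] = 18·(10/3)·(10-4)/10 = 36 kN·m
Superposition: M = Σ M_i = 1936/15 kN·m ≈ 129.066667 kN·m

M(4) = 1936/15 kN·m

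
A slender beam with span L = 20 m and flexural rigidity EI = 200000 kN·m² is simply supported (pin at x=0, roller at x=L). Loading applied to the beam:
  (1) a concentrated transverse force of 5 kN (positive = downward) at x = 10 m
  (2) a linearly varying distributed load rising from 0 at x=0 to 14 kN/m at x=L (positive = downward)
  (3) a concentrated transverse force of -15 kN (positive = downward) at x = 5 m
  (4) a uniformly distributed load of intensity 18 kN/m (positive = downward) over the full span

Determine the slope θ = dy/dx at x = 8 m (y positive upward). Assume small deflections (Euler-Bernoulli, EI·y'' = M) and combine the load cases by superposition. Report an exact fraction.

θ(8) = -932143/72000000 rad

Load 1 — point force P=5 kN at a=10 m (b=L-a=10):
  θ_1 = -Pb(L²-b²-3x²)/(6LEI)  [x≤a] = -5·10·(20²-10²-3·8²)/(6·20·200000) = -9/40000 rad
Load 2 — triangular load w₀=14 kN/m (0→w₀ over full span):
  θ_2 = -w₀(7L⁴-30L²x²+15x⁴)/(360LEI) = -14·(7·20⁴-30·20²·8²+15·8⁴)/(360·20·200000) = -2261/562500 rad
Load 3 — point force P=-15 kN at a=5 m (b=L-a=15):
  θ_3 = -Pa(2L²-6Lx+3x²+a²)/(6LEI)  [x>a] = -(-15)·5·(2·20²-6·20·8+3·8²+5²)/(6·20·200000) = 57/320000 rad
Load 4 — uniform load w=18 kN/m over full span:
  θ_4 = -w(L³-6Lx²+4x³)/(24EI) = -18·(20³-6·20·8²+4·8³)/(24·200000) = -111/12500 rad
Superposition: θ = Σ θ_i = -932143/72000000 rad ≈ -0.012946 rad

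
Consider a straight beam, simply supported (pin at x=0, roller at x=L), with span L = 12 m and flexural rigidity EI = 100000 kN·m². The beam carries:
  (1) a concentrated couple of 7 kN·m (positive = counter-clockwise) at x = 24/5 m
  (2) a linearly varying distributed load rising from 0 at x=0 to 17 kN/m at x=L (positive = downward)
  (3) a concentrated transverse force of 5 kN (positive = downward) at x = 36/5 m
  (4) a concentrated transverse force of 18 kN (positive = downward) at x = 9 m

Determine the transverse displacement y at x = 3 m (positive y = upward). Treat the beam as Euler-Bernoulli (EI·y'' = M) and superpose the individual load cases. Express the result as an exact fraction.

Load 1 — applied couple M₀=7 kN·m at a=24/5 m (b=L-a=36/5):
  y_1 = (M₀x³/(6L)+C₁x)/EI  [x≤a] with C₁=M₀(3b²-L²)/(6L)=28/25 = (7·3³/(6·12)+(28/25)·3)/100000 = 1197/20000000 m
Load 2 — triangular load w₀=17 kN/m (0→w₀ over full span):
  y_2 = -w₀x(7L⁴-10L²x²+3x⁴)/(360LEI) = -17·3·(7·12⁴-10·12²·3²+3·3⁴)/(360·12·100000) = -50031/3200000 m
Load 3 — point force P=5 kN at a=36/5 m (b=L-a=24/5):
  y_3 = -Pbx(L²-b²-x²)/(6LEI)  [x≤a] = -5·(24/5)·3·(12²-(24/5)²-3²)/(6·12·100000) = -2799/2500000 m
Load 4 — point force P=18 kN at a=9 m (b=L-a=3):
  y_4 = -Pbx(L²-b²-x²)/(6LEI)  [x≤a] = -18·3·3·(12²-3²-3²)/(6·12·100000) = -567/200000 m
Superposition: y = Σ y_i = -312471/16000000 m ≈ -0.019529 m

y(3) = -312471/16000000 m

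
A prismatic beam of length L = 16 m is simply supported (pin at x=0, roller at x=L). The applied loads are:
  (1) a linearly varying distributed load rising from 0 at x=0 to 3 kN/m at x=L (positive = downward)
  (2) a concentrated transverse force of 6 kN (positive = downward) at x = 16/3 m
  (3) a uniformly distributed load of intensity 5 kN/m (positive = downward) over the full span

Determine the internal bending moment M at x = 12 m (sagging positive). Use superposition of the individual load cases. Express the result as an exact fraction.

Load 1 — triangular load w₀=3 kN/m (0→w₀ over full span):
  M_1 = w₀Lx/6 - w₀x³/(6L) = 3·16·12/6 - 3·12³/(6·16) = 42 kN·m
Load 2 — point force P=6 kN at a=16/3 m (b=L-a=32/3):
  M_2 = Pa(L-x)/L  [x>a] = 6·(16/3)·(16-12)/16 = 8 kN·m
Load 3 — uniform load w=5 kN/m over full span:
  M_3 = wx(L-x)/2 = 5·12·(16-12)/2 = 120 kN·m
Superposition: M = Σ M_i = 170 kN·m ≈ 170.000000 kN·m

M(12) = 170 kN·m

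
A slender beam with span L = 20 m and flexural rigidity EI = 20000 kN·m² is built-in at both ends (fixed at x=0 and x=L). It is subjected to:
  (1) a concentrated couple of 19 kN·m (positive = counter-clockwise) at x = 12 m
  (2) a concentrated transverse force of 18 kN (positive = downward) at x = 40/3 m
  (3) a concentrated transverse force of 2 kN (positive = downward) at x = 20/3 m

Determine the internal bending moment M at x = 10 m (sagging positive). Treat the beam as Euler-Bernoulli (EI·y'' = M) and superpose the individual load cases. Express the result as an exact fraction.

M(10) = 1342/45 kN·m

Load 1 — applied couple M₀=19 kN·m at a=12 m (b=L-a=8):
  M_1 = R_Ax - M_A  [x≤a] with R_A=171/125, M_A=152/25 = (171/125)·10 - (152/25) = 38/5 kN·m
Load 2 — point force P=18 kN at a=40/3 m (b=L-a=20/3):
  M_2 = Pb²(3a+b)x/L³ - Pab²/L²  [x≤a] = 18·(20/3)²·(3·(40/3)+(20/3))·10/20³ - 18·(40/3)·(20/3)²/20² = 20 kN·m
Load 3 — point force P=2 kN at a=20/3 m (b=L-a=40/3):
  M_3 = Pa²(a+3b)(L-x)/L³ - Pa²b/L²  [x>a] = 2·(20/3)²·((20/3)+3·(40/3))·(20-10)/20³ - 2·(20/3)²·(40/3)/20² = 20/9 kN·m
Superposition: M = Σ M_i = 1342/45 kN·m ≈ 29.822222 kN·m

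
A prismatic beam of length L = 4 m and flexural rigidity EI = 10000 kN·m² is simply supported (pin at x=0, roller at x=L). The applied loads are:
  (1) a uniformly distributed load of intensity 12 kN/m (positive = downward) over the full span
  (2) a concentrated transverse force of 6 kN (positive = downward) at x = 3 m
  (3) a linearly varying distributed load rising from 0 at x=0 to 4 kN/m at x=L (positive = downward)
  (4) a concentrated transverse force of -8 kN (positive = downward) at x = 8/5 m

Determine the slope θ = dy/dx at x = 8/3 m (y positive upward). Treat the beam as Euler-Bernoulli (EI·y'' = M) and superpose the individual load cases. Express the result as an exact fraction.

Load 1 — uniform load w=12 kN/m over full span:
  θ_1 = -w(L³-6Lx²+4x³)/(24EI) = -12·(4³-6·4·(8/3)²+4·(8/3)³)/(24·10000) = 26/16875 rad
Load 2 — point force P=6 kN at a=3 m (b=L-a=1):
  θ_2 = -Pb(L²-b²-3x²)/(6LEI)  [x≤a] = -6·1·(4²-1²-3·(8/3)²)/(6·4·10000) = 19/120000 rad
Load 3 — triangular load w₀=4 kN/m (0→w₀ over full span):
  θ_3 = -w₀(7L⁴-30L²x²+15x⁴)/(360LEI) = -4·(7·4⁴-30·4²·(8/3)²+15·(8/3)⁴)/(360·4·10000) = 182/759375 rad
Load 4 — point force P=-8 kN at a=8/5 m (b=L-a=12/5):
  θ_4 = -Pa(2L²-6Lx+3x²+a²)/(6LEI)  [x>a] = -(-8)·(8/5)·(2·4²-6·4·(8/3)+3·(8/3)²+(8/5)²)/(6·4·10000) = -304/703125 rad
Superposition: θ = Σ θ_i = 1830263/1215000000 rad ≈ 0.001506 rad

θ(8/3) = 1830263/1215000000 rad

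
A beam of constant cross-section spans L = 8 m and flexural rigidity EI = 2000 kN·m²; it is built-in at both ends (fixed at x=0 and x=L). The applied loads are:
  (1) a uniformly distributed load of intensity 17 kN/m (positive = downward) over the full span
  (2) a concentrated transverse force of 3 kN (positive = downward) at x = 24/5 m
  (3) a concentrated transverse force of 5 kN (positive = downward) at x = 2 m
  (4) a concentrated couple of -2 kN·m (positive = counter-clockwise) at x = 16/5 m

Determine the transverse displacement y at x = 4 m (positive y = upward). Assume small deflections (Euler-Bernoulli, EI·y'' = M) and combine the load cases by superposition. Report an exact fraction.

y(4) = -6139/62500 m

Load 1 — uniform load w=17 kN/m over full span:
  y_1 = -wx²(L-x)²/(24EI) = -17·4²·(8-4)²/(24·2000) = -34/375 m
Load 2 — point force P=3 kN at a=24/5 m (b=L-a=16/5):
  y_2 = -Pb²x²(3aL-(3a+b)x)/(6L³EI)  [x≤a] = -3·(16/5)²·4²·(3·(24/5)·8-(3·(24/5)+(16/5))·4)/(6·8³·2000) = -56/15625 m
Load 3 — point force P=5 kN at a=2 m (b=L-a=6):
  y_3 = -Pa²(L-x)²(3bL-(3b+a)(L-x))/(6L³EI)  [x>a] = -5·2²·(8-4)²·(3·6·8-(3·6+2)·(8-4))/(6·8³·2000) = -1/300 m
Load 4 — applied couple M₀=-2 kN·m at a=16/5 m (b=L-a=24/5):
  y_4 = (R_Ax³/6 - M_Ax²/2 - M₀(x-a)²/2)/EI  [x>a] with R_A=-9/25, M_A=-6/25 = ((-9/25)·4³/6 - (-6/25)·4²/2 - (-2)·(4-(16/5))²/2)/2000 = -2/3125 m
Superposition: y = Σ y_i = -6139/62500 m ≈ -0.098224 m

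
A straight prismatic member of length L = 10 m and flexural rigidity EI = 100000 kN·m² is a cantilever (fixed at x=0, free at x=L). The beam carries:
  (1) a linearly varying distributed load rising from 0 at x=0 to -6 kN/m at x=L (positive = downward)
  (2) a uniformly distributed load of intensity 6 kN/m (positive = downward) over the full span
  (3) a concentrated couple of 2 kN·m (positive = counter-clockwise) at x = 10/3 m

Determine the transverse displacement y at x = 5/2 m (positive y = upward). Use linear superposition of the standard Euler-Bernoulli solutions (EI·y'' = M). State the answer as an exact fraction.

Load 1 — triangular load w₀=-6 kN/m (0→w₀ over full span):
  y_1 = (w₀Lx³/12-w₀L²x²/6-w₀x⁵/(120L))/EI = ((-6)·10·(5/2)³/12-(-6)·10²·(5/2)²/6-(-6)·(5/2)⁵/(120·10))/100000 = 1121/204800 m
Load 2 — uniform load w=6 kN/m over full span:
  y_2 = -wx²(x²-4Lx+6L²)/(24EI) = -6·(5/2)²·((5/2)²-4·10·(5/2)+6·10²)/(24·100000) = -81/10240 m
Load 3 — applied couple M₀=2 kN·m at a=10/3 m (b=L-a=20/3):
  y_3 = M₀x²/(2EI)  [x≤a] = 2·(5/2)²/(2·100000) = 1/16000 m
Superposition: y = Σ y_i = -2431/1024000 m ≈ -0.002374 m

y(5/2) = -2431/1024000 m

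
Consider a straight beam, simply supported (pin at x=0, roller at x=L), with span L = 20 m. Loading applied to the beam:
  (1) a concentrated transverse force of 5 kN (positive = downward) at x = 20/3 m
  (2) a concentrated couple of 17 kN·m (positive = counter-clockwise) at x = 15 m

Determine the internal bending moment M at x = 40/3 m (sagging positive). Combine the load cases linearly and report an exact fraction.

Load 1 — point force P=5 kN at a=20/3 m (b=L-a=40/3):
  M_1 = Pa(L-x)/L  [x>a] = 5·(20/3)·(20-(40/3))/20 = 100/9 kN·m
Load 2 — applied couple M₀=17 kN·m at a=15 m (b=L-a=5):
  M_2 = M₀x/L  [x≤a] = 17·(40/3)/20 = 34/3 kN·m
Superposition: M = Σ M_i = 202/9 kN·m ≈ 22.444444 kN·m

M(40/3) = 202/9 kN·m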